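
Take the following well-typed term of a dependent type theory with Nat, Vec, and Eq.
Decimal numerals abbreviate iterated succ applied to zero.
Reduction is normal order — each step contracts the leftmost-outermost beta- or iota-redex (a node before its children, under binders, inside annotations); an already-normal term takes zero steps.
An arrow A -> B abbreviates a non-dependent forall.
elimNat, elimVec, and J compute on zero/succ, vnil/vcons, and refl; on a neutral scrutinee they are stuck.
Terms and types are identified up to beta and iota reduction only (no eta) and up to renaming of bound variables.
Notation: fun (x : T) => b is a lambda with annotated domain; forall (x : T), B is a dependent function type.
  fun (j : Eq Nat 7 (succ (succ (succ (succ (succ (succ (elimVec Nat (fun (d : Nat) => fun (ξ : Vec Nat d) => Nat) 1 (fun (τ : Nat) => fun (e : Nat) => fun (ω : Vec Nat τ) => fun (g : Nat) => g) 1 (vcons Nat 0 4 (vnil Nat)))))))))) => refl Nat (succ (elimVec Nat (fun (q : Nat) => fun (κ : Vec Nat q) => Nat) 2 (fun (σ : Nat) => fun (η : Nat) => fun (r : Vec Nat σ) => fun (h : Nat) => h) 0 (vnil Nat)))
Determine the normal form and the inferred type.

normal form:
  fun (j : Eq Nat 7 7) => refl Nat 3
type:
  Eq Nat 7 7 -> Eq Nat 3 3
observation: the term reaches its normal form after 7 normal-order steps.


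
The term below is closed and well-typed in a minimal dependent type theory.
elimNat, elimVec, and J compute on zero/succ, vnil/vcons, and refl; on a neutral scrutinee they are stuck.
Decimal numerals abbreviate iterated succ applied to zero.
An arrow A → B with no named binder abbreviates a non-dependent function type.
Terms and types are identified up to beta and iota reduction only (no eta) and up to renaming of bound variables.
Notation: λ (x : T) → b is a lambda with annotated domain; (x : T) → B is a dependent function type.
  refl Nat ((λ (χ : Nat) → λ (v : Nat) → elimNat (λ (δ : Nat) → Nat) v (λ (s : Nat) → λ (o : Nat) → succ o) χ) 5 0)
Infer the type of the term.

type:
  Eq Nat 5 5


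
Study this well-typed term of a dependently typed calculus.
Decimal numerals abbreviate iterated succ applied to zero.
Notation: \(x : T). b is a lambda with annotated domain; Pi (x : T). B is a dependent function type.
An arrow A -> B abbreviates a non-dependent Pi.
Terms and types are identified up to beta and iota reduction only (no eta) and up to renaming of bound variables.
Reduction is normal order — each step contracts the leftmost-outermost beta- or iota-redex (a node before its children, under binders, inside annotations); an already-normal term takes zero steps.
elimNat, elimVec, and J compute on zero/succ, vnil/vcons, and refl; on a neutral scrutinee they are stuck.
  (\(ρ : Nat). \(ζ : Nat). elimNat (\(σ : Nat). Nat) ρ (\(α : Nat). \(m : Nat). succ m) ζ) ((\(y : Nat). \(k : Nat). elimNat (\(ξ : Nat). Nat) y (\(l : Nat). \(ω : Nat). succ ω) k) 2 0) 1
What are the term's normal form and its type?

normal form:
  3
inferred type:
  Nat
observation: the leftmost-outermost redex is a beta-redex, and normalization takes 9 steps.


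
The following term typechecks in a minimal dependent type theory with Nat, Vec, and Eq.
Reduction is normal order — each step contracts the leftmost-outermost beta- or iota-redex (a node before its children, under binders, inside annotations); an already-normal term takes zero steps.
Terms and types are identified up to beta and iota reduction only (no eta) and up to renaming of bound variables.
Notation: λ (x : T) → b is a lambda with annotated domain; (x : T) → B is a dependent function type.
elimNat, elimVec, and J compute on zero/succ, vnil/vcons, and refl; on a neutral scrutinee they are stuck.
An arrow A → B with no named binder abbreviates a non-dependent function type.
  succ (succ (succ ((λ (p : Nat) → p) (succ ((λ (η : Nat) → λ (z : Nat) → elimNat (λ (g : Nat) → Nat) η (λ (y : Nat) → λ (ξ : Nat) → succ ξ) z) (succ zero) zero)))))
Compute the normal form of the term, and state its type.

reduced normal form:
  succ (succ (succ (succ (succ zero))))
type:
  Nat


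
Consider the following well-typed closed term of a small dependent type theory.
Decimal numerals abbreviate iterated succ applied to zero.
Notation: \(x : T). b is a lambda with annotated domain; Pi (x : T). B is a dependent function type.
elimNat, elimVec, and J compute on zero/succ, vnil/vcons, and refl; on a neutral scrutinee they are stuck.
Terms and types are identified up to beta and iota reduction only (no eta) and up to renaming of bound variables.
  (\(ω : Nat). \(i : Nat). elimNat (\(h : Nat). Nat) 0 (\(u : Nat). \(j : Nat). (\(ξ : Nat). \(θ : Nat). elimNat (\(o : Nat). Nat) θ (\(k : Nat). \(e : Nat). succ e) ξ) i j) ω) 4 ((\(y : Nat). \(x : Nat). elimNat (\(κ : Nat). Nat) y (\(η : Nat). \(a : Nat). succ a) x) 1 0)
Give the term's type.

the term's type:
  Nat


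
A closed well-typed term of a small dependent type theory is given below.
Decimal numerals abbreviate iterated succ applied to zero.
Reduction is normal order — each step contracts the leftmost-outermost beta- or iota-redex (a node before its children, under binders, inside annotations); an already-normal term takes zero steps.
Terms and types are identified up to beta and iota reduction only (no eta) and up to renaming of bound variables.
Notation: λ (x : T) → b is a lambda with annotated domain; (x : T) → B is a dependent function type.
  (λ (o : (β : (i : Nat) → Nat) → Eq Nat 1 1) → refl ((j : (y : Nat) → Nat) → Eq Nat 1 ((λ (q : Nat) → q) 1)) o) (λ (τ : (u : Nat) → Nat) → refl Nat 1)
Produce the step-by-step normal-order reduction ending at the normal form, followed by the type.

normal-order reduction sequence:
  (λ (o : (β : (i : Nat) → Nat) → Eq Nat 1 1) → refl ((j : (y : Nat) → Nat) → Eq Nat 1 ((λ (q : Nat) → q) 1)) o) (λ (τ : (u : Nat) → Nat) → refl Nat 1)
  ~> refl ((o : (β : Nat) → Nat) → Eq Nat 1 ((λ (i : Nat) → i) 1)) (λ (j : (y : Nat) → Nat) → refl Nat 1)
  ~> refl ((o : (β : Nat) → Nat) → Eq Nat 1 1) (λ (i : (j : Nat) → Nat) → refl Nat 1)
type:
  Eq ((o : (β : Nat) → Nat) → Eq Nat 1 1) (λ (i : (j : Nat) → Nat) → refl Nat 1) (λ (y : (q : Nat) → Nat) → refl Nat 1)


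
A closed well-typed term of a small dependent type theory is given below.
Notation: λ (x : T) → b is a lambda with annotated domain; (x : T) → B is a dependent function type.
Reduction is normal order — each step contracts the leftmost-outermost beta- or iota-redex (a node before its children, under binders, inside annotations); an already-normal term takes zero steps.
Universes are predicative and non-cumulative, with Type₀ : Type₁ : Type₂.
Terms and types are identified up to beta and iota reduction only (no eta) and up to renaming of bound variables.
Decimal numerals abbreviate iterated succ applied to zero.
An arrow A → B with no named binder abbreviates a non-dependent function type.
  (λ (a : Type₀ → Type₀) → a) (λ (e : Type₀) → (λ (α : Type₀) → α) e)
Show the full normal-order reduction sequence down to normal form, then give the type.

reduction (normal order):
  (λ (a : Type₀ → Type₀) → a) (λ (e : Type₀) → (λ (α : Type₀) → α) e)
  ~> λ (a : Type₀) → (λ (e : Type₀) → e) a
  ~> λ (a : Type₀) → a
inferred type:
  Type₀ → Type₀


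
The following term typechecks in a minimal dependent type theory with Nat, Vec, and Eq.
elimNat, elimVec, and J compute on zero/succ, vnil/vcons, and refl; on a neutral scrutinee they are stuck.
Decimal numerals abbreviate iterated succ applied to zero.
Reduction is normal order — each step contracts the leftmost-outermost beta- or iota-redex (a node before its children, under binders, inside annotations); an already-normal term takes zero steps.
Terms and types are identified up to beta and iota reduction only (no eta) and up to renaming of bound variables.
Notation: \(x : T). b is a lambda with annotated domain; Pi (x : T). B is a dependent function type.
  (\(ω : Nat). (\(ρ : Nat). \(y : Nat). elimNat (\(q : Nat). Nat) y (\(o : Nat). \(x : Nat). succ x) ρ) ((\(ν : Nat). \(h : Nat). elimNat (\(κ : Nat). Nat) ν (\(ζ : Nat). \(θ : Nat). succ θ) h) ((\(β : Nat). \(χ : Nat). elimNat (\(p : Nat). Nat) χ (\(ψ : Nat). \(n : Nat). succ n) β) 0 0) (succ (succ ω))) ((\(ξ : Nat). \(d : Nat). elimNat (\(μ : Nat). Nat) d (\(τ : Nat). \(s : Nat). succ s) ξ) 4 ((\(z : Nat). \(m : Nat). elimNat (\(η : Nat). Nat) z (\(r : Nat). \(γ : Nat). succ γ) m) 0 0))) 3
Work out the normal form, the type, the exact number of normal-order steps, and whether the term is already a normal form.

normal form:
  9
type:
  Nat
normal-order step count: 58
already normal: no
first contracted redex: a beta-redex


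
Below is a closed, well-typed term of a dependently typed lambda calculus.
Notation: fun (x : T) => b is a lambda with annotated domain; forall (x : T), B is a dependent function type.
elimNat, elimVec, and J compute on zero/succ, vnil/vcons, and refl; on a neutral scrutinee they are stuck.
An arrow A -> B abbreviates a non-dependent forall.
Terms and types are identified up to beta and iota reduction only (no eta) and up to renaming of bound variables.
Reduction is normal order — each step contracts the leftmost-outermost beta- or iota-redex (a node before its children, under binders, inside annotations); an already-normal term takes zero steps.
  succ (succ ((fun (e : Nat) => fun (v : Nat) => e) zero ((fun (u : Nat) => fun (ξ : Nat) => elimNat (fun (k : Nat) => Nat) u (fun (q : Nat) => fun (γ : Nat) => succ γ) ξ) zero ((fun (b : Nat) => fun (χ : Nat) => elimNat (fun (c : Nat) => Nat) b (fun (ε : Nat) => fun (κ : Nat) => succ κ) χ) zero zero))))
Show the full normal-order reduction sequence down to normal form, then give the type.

normal-order reduction:
  succ (succ ((fun (e : Nat) => fun (v : Nat) => e) zero ((fun (u : Nat) => fun (ξ : Nat) => elimNat (fun (k : Nat) => Nat) u (fun (q : Nat) => fun (γ : Nat) => succ γ) ξ) zero ((fun (b : Nat) => fun (χ : Nat) => elimNat (fun (c : Nat) => Nat) b (fun (ε : Nat) => fun (κ : Nat) => succ κ) χ) zero zero))))
  ~> succ (succ ((fun (e : Nat) => zero) ((fun (v : Nat) => fun (u : Nat) => elimNat (fun (ξ : Nat) => Nat) v (fun (k : Nat) => fun (q : Nat) => succ q) u) zero ((fun (γ : Nat) => fun (b : Nat) => elimNat (fun (χ : Nat) => Nat) γ (fun (c : Nat) => fun (ε : Nat) => succ ε) b) zero zero))))
  ~> succ (succ zero)
the term's type:
  Nat


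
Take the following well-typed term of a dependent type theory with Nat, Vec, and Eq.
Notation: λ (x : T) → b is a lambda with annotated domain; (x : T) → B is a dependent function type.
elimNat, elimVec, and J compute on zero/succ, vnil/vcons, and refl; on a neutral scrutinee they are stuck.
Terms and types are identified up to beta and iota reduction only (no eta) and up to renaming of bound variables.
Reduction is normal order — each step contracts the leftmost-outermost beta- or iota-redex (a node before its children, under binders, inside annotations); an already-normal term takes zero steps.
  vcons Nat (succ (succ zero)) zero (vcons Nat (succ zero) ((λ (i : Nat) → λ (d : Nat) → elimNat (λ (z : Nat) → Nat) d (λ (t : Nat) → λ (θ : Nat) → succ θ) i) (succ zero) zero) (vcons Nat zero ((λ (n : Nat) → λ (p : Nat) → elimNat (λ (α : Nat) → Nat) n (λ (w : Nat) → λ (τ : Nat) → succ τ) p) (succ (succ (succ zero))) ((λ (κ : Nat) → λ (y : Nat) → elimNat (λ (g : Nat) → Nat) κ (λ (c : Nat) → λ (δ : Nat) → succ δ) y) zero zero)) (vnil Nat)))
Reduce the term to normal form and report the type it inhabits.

reduced normal form:
  vcons Nat (succ (succ zero)) zero (vcons Nat (succ zero) (succ zero) (vcons Nat zero (succ (succ (succ zero))) (vnil Nat)))
inferred type:
  Vec Nat (succ (succ (succ zero)))
observation: the leftmost-outermost redex is a beta-redex, and normalization takes 12 steps.


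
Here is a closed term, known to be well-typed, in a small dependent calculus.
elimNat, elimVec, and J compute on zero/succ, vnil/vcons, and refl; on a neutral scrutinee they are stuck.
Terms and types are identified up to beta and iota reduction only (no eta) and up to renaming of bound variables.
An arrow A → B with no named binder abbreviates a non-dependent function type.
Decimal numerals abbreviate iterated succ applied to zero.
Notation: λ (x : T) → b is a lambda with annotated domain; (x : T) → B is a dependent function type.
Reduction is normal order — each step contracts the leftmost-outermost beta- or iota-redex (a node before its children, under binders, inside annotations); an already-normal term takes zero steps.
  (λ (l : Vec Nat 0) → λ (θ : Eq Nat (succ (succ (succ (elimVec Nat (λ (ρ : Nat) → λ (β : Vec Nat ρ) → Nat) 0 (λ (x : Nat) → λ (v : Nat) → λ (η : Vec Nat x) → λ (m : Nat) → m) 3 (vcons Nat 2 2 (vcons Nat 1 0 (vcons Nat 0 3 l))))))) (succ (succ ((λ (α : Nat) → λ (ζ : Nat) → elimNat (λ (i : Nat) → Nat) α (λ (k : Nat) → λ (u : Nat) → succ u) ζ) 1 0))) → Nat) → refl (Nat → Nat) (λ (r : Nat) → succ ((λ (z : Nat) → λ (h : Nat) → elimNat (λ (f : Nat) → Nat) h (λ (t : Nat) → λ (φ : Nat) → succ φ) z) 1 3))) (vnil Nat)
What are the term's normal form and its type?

resulting normal form:
  λ (l : Eq Nat 3 3 → Nat) → refl (Nat → Nat) (λ (θ : Nat) → 5)
type:
  (Eq Nat 3 3 → Nat) → Eq (Nat → Nat) (λ (l : Nat) → 5) (λ (θ : Nat) → 5)
observation: the leftmost-outermost redex is a beta-redex, and normalization takes 26 steps.


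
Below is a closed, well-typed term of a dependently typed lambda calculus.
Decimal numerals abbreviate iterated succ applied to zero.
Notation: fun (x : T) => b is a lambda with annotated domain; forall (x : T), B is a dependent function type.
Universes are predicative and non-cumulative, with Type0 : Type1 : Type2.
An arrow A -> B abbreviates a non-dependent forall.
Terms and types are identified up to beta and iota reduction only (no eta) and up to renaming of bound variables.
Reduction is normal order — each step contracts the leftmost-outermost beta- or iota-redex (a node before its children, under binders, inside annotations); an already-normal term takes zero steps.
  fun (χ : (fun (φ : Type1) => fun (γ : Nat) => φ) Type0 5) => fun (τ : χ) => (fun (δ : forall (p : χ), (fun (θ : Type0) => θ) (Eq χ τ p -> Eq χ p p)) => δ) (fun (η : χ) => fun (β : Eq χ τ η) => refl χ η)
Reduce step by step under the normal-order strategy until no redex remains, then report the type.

normal-order reduction:
  fun (χ : (fun (φ : Type1) => fun (γ : Nat) => φ) Type0 5) => fun (τ : χ) => (fun (δ : forall (p : χ), (fun (θ : Type0) => θ) (Eq χ τ p -> Eq χ p p)) => δ) (fun (η : χ) => fun (β : Eq χ τ η) => refl χ η)
  ~> fun (χ : (fun (φ : Nat) => Type0) 5) => fun (γ : χ) => (fun (τ : forall (δ : χ), (fun (p : Type0) => p) (Eq χ γ δ -> Eq χ δ δ)) => τ) (fun (θ : χ) => fun (η : Eq χ γ θ) => refl χ θ)
  ~> fun (χ : Type0) => fun (φ : χ) => (fun (γ : forall (τ : χ), (fun (δ : Type0) => δ) (Eq χ φ τ -> Eq χ τ τ)) => γ) (fun (p : χ) => fun (θ : Eq χ φ p) => refl χ p)
  ~> fun (χ : Type0) => fun (φ : χ) => fun (γ : χ) => fun (τ : Eq χ φ γ) => refl χ γ
type:
  forall (χ : Type0), forall (φ : χ), forall (γ : χ), Eq χ φ γ -> Eq χ γ γ


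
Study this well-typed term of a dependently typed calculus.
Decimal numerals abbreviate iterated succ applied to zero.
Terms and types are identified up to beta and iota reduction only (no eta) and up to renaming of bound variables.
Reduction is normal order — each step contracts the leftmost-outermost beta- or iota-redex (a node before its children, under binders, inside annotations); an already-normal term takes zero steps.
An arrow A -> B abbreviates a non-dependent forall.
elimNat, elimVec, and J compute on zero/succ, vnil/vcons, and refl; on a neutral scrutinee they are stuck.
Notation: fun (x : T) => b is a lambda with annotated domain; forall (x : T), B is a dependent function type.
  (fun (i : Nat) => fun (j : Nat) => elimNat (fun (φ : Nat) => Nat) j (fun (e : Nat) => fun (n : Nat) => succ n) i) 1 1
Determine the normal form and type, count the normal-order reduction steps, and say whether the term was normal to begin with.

reduced normal form:
  2
the term's type:
  Nat
reduction steps (normal order): 6
started in normal form: no
first contracted redex: a beta-redex


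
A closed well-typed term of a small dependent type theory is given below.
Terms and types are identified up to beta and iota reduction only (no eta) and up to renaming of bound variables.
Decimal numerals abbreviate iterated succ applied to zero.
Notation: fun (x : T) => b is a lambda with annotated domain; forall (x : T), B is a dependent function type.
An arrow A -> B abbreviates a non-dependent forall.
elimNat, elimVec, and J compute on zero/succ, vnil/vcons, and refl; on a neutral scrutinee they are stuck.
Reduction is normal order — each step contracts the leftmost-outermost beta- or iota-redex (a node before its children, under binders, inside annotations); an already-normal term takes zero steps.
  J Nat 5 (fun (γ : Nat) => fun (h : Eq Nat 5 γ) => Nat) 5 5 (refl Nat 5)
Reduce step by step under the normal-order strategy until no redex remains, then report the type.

normal-order reduction sequence:
  J Nat 5 (fun (γ : Nat) => fun (h : Eq Nat 5 γ) => Nat) 5 5 (refl Nat 5)
  ~> 5
the term's type:
  Nat


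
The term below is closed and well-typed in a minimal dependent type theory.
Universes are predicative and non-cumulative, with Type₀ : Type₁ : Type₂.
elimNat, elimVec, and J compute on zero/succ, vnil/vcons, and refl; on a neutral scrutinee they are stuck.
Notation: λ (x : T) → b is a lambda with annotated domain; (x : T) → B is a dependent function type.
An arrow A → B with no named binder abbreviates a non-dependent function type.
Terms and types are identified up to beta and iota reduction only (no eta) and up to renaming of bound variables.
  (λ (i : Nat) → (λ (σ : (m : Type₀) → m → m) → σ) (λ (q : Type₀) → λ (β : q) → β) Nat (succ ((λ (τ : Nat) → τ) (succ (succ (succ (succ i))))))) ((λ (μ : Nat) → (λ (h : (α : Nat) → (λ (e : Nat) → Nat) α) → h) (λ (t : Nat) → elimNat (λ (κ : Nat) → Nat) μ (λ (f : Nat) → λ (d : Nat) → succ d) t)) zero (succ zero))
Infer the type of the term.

inferred type:
  Nat


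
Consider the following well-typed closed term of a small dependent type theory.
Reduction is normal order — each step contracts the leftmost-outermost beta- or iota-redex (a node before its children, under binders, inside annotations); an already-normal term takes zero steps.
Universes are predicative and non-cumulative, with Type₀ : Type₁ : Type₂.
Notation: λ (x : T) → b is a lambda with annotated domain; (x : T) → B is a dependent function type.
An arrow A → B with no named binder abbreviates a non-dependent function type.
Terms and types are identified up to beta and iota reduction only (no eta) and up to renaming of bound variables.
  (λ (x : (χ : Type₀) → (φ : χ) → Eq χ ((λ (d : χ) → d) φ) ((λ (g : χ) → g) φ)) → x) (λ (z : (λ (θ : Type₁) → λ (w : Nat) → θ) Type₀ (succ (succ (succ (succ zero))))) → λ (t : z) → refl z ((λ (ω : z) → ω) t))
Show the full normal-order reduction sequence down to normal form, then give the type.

normal-order reduction:
  (λ (x : (χ : Type₀) → (φ : χ) → Eq χ ((λ (d : χ) → d) φ) ((λ (g : χ) → g) φ)) → x) (λ (z : (λ (θ : Type₁) → λ (w : Nat) → θ) Type₀ (succ (succ (succ (succ zero))))) → λ (t : z) → refl z ((λ (ω : z) → ω) t))
  ~> λ (x : (λ (χ : Type₁) → λ (φ : Nat) → χ) Type₀ (succ (succ (succ (succ zero))))) → λ (d : x) → refl x ((λ (g : x) → g) d)
  ~> λ (x : (λ (χ : Nat) → Type₀) (succ (succ (succ (succ zero))))) → λ (φ : x) → refl x ((λ (d : x) → d) φ)
  ~> λ (x : Type₀) → λ (χ : x) → refl x ((λ (φ : x) → φ) χ)
  ~> λ (x : Type₀) → λ (χ : x) → refl x χ
the term's type:
  (x : Type₀) → (χ : x) → Eq x χ χ


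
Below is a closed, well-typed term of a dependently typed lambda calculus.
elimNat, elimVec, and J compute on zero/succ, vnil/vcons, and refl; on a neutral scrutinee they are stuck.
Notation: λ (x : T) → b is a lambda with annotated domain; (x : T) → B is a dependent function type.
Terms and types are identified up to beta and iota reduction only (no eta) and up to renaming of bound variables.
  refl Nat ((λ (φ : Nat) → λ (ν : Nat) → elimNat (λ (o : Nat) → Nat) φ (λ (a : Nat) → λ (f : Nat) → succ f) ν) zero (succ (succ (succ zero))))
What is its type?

type:
  Eq Nat (succ (succ (succ zero))) (succ (succ (succ zero)))


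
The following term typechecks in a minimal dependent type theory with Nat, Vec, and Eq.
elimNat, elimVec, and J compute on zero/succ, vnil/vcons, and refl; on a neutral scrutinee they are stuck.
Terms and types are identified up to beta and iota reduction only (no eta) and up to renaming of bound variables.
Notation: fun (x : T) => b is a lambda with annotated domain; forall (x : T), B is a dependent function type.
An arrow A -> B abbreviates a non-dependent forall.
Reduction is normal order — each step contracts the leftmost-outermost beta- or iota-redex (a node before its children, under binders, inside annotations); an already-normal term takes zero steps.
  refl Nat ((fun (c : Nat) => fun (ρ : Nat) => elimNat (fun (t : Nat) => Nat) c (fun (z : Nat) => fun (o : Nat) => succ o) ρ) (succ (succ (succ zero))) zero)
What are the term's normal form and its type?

reduced normal form:
  refl Nat (succ (succ (succ zero)))
type:
  Eq Nat (succ (succ (succ zero))) (succ (succ (succ zero)))
observation: reduction starts at a beta-redex, and 3 normal-order steps reach the normal form.


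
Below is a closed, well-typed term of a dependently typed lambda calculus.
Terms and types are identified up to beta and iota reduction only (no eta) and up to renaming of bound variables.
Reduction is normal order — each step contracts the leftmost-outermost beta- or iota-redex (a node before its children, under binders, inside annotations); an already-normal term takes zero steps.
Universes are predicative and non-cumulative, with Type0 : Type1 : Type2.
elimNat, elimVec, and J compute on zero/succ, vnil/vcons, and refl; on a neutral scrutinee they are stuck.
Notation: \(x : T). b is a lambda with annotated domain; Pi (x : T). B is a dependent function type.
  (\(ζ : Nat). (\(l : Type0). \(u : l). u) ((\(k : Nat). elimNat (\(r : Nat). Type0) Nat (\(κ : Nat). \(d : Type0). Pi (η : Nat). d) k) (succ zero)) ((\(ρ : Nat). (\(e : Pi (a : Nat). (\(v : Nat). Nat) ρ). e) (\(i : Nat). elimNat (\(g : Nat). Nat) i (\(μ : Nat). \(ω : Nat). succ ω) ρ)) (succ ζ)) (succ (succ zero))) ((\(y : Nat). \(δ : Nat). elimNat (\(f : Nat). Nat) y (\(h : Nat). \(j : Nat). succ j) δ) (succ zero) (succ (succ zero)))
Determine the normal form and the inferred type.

reduced normal form:
  succ (succ (succ (succ (succ (succ zero)))))
the term's type:
  Nat


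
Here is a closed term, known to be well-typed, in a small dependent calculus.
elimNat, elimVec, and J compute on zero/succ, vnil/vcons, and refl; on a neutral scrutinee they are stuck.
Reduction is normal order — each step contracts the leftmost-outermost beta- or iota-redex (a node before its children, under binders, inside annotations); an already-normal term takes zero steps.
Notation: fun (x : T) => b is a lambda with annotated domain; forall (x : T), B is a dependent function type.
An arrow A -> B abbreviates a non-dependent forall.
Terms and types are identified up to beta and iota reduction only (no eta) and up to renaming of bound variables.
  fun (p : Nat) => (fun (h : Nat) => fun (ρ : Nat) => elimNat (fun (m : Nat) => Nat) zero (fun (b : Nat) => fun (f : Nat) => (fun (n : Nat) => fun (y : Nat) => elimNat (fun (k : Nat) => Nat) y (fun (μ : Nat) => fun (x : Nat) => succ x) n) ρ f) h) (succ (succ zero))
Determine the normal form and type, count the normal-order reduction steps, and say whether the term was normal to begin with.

resulting normal form:
  fun (p : Nat) => fun (h : Nat) => elimNat (fun (ρ : Nat) => Nat) (elimNat (fun (m : Nat) => Nat) zero (fun (b : Nat) => fun (f : Nat) => succ f) h) (fun (n : Nat) => fun (y : Nat) => succ y) h
the term's type:
  Nat -> Nat -> Nat
reduction steps (normal order): 12
term was already normal: no
first redex: a beta-redex


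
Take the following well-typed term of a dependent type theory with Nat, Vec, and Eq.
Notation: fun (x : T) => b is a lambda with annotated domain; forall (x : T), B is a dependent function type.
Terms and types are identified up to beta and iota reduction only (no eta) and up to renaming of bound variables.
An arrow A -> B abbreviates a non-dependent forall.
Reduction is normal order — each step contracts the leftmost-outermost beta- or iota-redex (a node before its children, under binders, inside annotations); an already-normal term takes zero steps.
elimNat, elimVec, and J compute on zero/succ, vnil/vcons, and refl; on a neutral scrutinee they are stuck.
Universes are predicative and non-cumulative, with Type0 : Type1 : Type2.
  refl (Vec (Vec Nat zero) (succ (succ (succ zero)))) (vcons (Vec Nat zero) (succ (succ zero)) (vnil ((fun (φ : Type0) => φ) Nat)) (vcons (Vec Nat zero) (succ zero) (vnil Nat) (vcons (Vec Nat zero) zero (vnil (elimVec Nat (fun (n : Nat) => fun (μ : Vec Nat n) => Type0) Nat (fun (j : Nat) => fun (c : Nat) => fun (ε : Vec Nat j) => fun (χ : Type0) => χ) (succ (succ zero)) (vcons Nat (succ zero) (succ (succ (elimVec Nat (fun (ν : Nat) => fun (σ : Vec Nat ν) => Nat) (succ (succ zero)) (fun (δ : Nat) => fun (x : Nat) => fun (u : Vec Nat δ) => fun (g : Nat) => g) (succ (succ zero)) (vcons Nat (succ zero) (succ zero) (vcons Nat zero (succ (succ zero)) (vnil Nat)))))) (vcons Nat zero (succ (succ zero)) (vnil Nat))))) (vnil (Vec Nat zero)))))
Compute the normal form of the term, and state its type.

normal form:
  refl (Vec (Vec Nat zero) (succ (succ (succ zero)))) (vcons (Vec Nat zero) (succ (succ zero)) (vnil Nat) (vcons (Vec Nat zero) (succ zero) (vnil Nat) (vcons (Vec Nat zero) zero (vnil Nat) (vnil (Vec Nat zero)))))
inferred type:
  Eq (Vec (Vec Nat zero) (succ (succ (succ zero)))) (vcons (Vec Nat zero) (succ (succ zero)) (vnil Nat) (vcons (Vec Nat zero) (succ zero) (vnil Nat) (vcons (Vec Nat zero) zero (vnil Nat) (vnil (Vec Nat zero))))) (vcons (Vec Nat zero) (succ (succ zero)) (vnil Nat) (vcons (Vec Nat zero) (succ zero) (vnil Nat) (vcons (Vec Nat zero) zero (vnil Nat) (vnil (Vec Nat zero)))))
observation: contracting a beta-redex first, the term normalizes in 12 steps.


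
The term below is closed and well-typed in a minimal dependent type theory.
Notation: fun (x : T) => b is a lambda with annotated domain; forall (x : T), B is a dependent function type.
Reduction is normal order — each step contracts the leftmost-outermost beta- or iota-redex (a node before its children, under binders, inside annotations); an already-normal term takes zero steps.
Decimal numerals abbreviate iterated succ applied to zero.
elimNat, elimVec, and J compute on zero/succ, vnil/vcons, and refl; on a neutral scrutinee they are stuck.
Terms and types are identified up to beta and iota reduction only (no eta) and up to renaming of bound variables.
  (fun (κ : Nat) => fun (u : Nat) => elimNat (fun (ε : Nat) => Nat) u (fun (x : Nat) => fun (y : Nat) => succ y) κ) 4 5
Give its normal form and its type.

resulting normal form:
  9
inferred type:
  Nat


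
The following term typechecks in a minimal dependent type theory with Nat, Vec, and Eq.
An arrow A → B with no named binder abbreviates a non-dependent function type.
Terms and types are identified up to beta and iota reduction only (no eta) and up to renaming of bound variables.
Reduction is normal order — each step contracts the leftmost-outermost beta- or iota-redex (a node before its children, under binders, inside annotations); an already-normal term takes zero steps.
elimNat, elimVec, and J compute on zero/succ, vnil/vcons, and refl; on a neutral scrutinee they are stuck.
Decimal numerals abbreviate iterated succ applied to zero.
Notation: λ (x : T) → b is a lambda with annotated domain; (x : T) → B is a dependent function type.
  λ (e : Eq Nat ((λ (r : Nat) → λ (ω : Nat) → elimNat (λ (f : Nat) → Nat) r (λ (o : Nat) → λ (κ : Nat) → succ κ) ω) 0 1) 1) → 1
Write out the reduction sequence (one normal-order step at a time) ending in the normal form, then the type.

reduction (normal order):
  λ (e : Eq Nat ((λ (r : Nat) → λ (ω : Nat) → elimNat (λ (f : Nat) → Nat) r (λ (o : Nat) → λ (κ : Nat) → succ κ) ω) 0 1) 1) → 1
  ~> λ (e : Eq Nat ((λ (r : Nat) → elimNat (λ (ω : Nat) → Nat) 0 (λ (f : Nat) → λ (o : Nat) → succ o) r) 1) 1) → 1
  ~> λ (e : Eq Nat (elimNat (λ (r : Nat) → Nat) 0 (λ (ω : Nat) → λ (f : Nat) → succ f) 1) 1) → 1
  ~> λ (e : Eq Nat ((λ (r : Nat) → λ (ω : Nat) → succ ω) 0 (elimNat (λ (f : Nat) → Nat) 0 (λ (o : Nat) → λ (κ : Nat) → succ κ) 0)) 1) → 1
  ~> λ (e : Eq Nat ((λ (r : Nat) → succ r) (elimNat (λ (ω : Nat) → Nat) 0 (λ (f : Nat) → λ (o : Nat) → succ o) 0)) 1) → 1
  ~> λ (e : Eq Nat (succ (elimNat (λ (r : Nat) → Nat) 0 (λ (ω : Nat) → λ (f : Nat) → succ f) 0)) 1) → 1
  ~> λ (e : Eq Nat 1 1) → 1
type:
  Eq Nat 1 1 → Nat


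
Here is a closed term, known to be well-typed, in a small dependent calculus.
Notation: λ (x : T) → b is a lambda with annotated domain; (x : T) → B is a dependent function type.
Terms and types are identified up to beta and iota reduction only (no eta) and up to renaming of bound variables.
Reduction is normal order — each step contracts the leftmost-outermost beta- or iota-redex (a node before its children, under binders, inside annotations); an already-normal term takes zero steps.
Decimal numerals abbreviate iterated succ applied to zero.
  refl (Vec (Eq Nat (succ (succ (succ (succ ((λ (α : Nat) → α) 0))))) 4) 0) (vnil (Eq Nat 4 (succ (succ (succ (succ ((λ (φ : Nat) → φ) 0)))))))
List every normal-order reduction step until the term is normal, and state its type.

reduction (normal order):
  refl (Vec (Eq Nat (succ (succ (succ (succ ((λ (α : Nat) → α) 0))))) 4) 0) (vnil (Eq Nat 4 (succ (succ (succ (succ ((λ (φ : Nat) → φ) 0)))))))
  ~> refl (Vec (Eq Nat 4 4) 0) (vnil (Eq Nat 4 (succ (succ (succ (succ ((λ (α : Nat) → α) 0)))))))
  ~> refl (Vec (Eq Nat 4 4) 0) (vnil (Eq Nat 4 4))
the term's type:
  Eq (Vec (Eq Nat 4 4) 0) (vnil (Eq Nat 4 4)) (vnil (Eq Nat 4 4))


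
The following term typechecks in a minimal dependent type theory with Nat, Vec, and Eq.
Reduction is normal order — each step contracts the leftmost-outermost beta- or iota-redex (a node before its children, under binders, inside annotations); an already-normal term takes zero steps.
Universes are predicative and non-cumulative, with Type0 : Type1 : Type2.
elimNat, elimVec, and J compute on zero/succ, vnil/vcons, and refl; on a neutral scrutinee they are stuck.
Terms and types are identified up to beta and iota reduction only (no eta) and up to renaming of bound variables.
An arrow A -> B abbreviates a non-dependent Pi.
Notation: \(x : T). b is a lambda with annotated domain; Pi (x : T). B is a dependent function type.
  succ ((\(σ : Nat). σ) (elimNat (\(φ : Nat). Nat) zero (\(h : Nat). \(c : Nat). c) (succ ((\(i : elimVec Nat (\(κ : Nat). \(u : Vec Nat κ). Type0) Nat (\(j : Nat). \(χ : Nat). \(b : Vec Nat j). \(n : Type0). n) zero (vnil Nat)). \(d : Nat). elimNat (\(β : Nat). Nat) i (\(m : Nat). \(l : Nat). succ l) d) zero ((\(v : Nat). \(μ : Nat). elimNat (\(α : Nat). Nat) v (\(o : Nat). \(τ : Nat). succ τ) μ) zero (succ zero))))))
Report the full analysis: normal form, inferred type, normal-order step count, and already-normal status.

normal form:
  succ zero
inferred type:
  Nat
steps to reach normal form (normal order): 20
already normal: no
first redex: a beta-redex


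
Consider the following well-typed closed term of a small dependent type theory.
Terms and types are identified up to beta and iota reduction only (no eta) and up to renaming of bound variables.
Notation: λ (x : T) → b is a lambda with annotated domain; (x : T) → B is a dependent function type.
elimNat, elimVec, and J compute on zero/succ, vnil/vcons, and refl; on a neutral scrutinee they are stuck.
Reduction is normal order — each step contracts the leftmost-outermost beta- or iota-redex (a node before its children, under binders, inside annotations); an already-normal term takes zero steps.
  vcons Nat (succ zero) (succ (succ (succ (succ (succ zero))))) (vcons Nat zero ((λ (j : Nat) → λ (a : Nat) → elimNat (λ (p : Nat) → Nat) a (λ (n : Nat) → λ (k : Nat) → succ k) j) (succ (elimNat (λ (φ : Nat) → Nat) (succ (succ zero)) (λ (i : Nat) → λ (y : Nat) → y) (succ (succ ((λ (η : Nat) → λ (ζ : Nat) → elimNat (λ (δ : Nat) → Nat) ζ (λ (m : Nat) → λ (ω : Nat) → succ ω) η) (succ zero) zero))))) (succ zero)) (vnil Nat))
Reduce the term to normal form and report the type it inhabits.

normal form:
  vcons Nat (succ zero) (succ (succ (succ (succ (succ zero))))) (vcons Nat zero (succ (succ (succ (succ zero)))) (vnil Nat))
the term's type:
  Vec Nat (succ (succ zero))


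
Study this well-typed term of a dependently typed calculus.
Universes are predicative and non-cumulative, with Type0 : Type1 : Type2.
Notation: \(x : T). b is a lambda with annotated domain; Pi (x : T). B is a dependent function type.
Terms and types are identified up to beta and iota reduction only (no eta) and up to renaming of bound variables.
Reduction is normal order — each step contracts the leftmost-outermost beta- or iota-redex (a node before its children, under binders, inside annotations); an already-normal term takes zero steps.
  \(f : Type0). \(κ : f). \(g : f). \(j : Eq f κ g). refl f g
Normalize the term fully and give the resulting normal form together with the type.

resulting normal form:
  \(f : Type0). \(κ : f). \(g : f). \(j : Eq f κ g). refl f g
type:
  Pi (f : Type0). Pi (κ : f). Pi (g : f). Pi (j : Eq f κ g). Eq f g g


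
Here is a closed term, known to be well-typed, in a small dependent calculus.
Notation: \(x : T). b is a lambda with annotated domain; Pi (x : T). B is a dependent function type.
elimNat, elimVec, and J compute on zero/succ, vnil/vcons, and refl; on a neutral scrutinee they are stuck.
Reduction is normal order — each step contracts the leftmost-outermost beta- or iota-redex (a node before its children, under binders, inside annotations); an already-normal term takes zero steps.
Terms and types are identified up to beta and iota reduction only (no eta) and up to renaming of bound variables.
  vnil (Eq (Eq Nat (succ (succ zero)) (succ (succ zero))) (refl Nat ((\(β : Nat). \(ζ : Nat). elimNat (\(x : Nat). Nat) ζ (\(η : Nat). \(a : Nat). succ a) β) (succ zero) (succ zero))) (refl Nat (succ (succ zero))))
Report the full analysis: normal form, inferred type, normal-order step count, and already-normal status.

normal form:
  vnil (Eq (Eq Nat (succ (succ zero)) (succ (succ zero))) (refl Nat (succ (succ zero))) (refl Nat (succ (succ zero))))
inferred type:
  Vec (Eq (Eq Nat (succ (succ zero)) (succ (succ zero))) (refl Nat (succ (succ zero))) (refl Nat (succ (succ zero)))) zero
steps to reach normal form (normal order): 6
started in normal form: no
first contracted redex: a beta-redex


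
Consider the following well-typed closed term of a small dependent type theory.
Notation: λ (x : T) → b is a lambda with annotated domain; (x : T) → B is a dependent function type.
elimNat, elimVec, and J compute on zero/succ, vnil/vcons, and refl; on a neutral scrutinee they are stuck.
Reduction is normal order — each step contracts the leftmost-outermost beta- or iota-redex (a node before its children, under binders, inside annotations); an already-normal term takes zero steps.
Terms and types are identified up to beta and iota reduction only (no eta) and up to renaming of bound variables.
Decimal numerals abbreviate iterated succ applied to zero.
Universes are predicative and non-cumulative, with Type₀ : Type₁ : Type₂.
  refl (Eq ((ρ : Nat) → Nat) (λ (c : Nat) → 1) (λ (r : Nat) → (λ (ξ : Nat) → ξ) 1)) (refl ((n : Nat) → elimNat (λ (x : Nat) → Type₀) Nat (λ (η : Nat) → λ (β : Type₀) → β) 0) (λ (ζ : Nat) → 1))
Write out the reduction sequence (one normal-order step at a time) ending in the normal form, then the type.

normal-order reduction:
  refl (Eq ((ρ : Nat) → Nat) (λ (c : Nat) → 1) (λ (r : Nat) → (λ (ξ : Nat) → ξ) 1)) (refl ((n : Nat) → elimNat (λ (x : Nat) → Type₀) Nat (λ (η : Nat) → λ (β : Type₀) → β) 0) (λ (ζ : Nat) → 1))
  ~> refl (Eq ((ρ : Nat) → Nat) (λ (c : Nat) → 1) (λ (r : Nat) → 1)) (refl ((ξ : Nat) → elimNat (λ (n : Nat) → Type₀) Nat (λ (x : Nat) → λ (η : Type₀) → η) 0) (λ (β : Nat) → 1))
  ~> refl (Eq ((ρ : Nat) → Nat) (λ (c : Nat) → 1) (λ (r : Nat) → 1)) (refl ((ξ : Nat) → Nat) (λ (n : Nat) → 1))
type:
  Eq (Eq ((ρ : Nat) → Nat) (λ (c : Nat) → 1) (λ (r : Nat) → 1)) (refl ((ξ : Nat) → Nat) (λ (n : Nat) → 1)) (refl ((x : Nat) → Nat) (λ (η : Nat) → 1))


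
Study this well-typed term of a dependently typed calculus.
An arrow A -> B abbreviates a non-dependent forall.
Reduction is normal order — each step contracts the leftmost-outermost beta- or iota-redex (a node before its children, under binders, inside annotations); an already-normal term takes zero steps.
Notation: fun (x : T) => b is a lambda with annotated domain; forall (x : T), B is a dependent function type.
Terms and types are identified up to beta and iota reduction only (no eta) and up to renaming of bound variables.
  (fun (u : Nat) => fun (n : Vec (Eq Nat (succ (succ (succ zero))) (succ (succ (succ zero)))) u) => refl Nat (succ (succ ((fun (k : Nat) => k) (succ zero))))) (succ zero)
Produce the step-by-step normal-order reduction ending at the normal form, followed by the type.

reduction (normal order):
  (fun (u : Nat) => fun (n : Vec (Eq Nat (succ (succ (succ zero))) (succ (succ (succ zero)))) u) => refl Nat (succ (succ ((fun (k : Nat) => k) (succ zero))))) (succ zero)
  ~> fun (u : Vec (Eq Nat (succ (succ (succ zero))) (succ (succ (succ zero)))) (succ zero)) => refl Nat (succ (succ ((fun (n : Nat) => n) (succ zero))))
  ~> fun (u : Vec (Eq Nat (succ (succ (succ zero))) (succ (succ (succ zero)))) (succ zero)) => refl Nat (succ (succ (succ zero)))
type:
  Vec (Eq Nat (succ (succ (succ zero))) (succ (succ (succ zero)))) (succ zero) -> Eq Nat (succ (succ (succ zero))) (succ (succ (succ zero)))


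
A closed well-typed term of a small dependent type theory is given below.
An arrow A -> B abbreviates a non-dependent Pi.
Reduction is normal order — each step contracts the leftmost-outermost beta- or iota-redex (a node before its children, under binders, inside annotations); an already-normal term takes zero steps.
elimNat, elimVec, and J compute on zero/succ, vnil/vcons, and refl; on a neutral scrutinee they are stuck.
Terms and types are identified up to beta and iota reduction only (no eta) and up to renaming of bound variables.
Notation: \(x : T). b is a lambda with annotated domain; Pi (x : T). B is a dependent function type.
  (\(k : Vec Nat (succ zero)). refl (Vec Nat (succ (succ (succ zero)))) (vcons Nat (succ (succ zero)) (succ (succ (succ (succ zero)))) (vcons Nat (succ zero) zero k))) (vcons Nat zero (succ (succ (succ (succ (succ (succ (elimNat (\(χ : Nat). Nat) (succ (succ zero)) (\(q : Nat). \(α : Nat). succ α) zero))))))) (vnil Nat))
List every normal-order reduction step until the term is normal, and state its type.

reduction (normal order):
  (\(k : Vec Nat (succ zero)). refl (Vec Nat (succ (succ (succ zero)))) (vcons Nat (succ (succ zero)) (succ (succ (succ (succ zero)))) (vcons Nat (succ zero) zero k))) (vcons Nat zero (succ (succ (succ (succ (succ (succ (elimNat (\(χ : Nat). Nat) (succ (succ zero)) (\(q : Nat). \(α : Nat). succ α) zero))))))) (vnil Nat))
  ~> refl (Vec Nat (succ (succ (succ zero)))) (vcons Nat (succ (succ zero)) (succ (succ (succ (succ zero)))) (vcons Nat (succ zero) zero (vcons Nat zero (succ (succ (succ (succ (succ (succ (elimNat (\(k : Nat). Nat) (succ (succ zero)) (\(χ : Nat). \(q : Nat). succ q) zero))))))) (vnil Nat))))
  ~> refl (Vec Nat (succ (succ (succ zero)))) (vcons Nat (succ (succ zero)) (succ (succ (succ (succ zero)))) (vcons Nat (succ zero) zero (vcons Nat zero (succ (succ (succ (succ (succ (succ (succ (succ zero)))))))) (vnil Nat))))
type:
  Eq (Vec Nat (succ (succ (succ zero)))) (vcons Nat (succ (succ zero)) (succ (succ (succ (succ zero)))) (vcons Nat (succ zero) zero (vcons Nat zero (succ (succ (succ (succ (succ (succ (succ (succ zero)))))))) (vnil Nat)))) (vcons Nat (succ (succ zero)) (succ (succ (succ (succ zero)))) (vcons Nat (succ zero) zero (vcons Nat zero (succ (succ (succ (succ (succ (succ (succ (succ zero)))))))) (vnil Nat))))
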